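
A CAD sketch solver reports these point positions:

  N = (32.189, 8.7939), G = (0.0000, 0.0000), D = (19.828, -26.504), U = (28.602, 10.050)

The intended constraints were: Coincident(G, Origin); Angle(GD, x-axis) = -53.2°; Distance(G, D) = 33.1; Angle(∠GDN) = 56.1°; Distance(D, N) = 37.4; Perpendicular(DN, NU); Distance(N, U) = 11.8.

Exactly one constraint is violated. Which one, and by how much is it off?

Distance(N, U) = 11.8 — off by 8.00.

G = (0.00, 0.00) ✓; GD at -53.20° ✓; |GD| = 33.10 ✓; ∠GDN = 56.10° ✓; |DN| = 37.40 ✓; ∠(DN, NU) = 90.00° ✓; |NU| = 3.801 ✗.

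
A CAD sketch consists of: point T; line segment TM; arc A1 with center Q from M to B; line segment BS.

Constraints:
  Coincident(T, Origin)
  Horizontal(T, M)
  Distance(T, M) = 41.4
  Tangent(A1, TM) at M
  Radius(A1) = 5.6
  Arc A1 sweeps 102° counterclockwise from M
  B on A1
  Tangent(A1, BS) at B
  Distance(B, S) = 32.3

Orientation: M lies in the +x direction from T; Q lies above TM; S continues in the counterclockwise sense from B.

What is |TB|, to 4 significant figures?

47.36

The tangent condition forces QM to be normal to TM, so Q = M + (0, 5.6) = (41.40, 5.600). On A1, M sits at bearing -90° from Q; a 102° counterclockwise sweep puts B at bearing 12°, so B = Q + 5.6·(cos 12°, sin 12°) = (46.88, 6.764). Then |TB| = |B − T| = 47.36.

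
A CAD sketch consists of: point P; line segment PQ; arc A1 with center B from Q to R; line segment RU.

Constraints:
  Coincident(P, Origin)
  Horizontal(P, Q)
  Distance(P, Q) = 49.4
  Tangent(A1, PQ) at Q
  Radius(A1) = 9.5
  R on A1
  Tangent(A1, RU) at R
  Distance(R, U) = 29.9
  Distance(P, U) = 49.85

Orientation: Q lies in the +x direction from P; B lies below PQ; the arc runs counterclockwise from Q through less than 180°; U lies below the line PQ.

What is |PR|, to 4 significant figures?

40.81

Checks: |BQ| = 9.500 ✓; |BR| = 9.500 ✓; ∠(BR, RU) = 90.00° ✓; |RU| = 29.90 ✓; |PU| = 49.85 ✓.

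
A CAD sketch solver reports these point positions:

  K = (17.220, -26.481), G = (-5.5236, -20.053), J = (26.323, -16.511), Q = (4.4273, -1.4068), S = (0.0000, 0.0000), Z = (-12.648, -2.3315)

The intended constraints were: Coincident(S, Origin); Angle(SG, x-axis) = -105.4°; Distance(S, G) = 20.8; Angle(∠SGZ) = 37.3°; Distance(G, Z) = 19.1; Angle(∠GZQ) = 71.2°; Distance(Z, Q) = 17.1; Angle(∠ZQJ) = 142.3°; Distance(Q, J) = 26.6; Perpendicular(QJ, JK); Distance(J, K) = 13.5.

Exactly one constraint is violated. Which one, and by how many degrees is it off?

Perpendicular(QJ, JK) — off by 7.80°.

S = (0.00, 0.00) ✓; SG at -105.4° ✓; |SG| = 20.80 ✓; ∠SGZ = 37.30° ✓; |GZ| = 19.10 ✓; ∠GZQ = 71.20° ✓; |ZQ| = 17.10 ✓; ∠ZQJ = 142.3° ✓; |QJ| = 26.60 ✓; ∠(QJ, JK) = 97.80° ✗; |JK| = 13.50 ✓.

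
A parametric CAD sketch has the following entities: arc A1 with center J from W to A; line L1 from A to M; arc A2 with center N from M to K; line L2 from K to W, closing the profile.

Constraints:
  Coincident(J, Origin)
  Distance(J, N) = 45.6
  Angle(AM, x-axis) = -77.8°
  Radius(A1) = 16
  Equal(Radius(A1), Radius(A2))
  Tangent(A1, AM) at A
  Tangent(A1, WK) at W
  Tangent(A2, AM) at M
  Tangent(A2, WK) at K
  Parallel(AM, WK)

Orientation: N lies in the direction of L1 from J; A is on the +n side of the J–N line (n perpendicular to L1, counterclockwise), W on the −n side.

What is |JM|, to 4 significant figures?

48.33

Tangency of A1 to both parallel lines with radius 16.0 puts A and W at J ± 16.0·n: A = (15.64, 3.381), W = (-15.64, -3.381). Equal radii place M and K the same way about N: M = N + 16.0·n = (25.28, -41.19), K = N − 16.0·n = (-6.002, -47.95). Then |JM| = |M − J| = 48.33.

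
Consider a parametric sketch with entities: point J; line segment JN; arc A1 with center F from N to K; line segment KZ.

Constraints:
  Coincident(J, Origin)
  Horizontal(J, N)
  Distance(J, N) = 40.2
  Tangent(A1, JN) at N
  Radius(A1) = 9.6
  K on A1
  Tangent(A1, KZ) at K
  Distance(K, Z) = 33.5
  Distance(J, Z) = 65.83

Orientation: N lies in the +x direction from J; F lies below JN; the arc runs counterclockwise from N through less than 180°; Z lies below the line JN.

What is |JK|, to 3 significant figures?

35.2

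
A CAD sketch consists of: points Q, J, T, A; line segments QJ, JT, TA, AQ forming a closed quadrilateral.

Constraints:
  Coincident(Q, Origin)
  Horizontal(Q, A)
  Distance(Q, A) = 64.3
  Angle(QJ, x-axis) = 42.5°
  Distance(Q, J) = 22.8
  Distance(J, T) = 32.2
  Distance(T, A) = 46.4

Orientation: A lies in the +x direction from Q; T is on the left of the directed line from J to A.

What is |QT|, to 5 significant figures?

54.964

Checks: |JT| = 32.20 ✓; |TA| = 46.40 ✓.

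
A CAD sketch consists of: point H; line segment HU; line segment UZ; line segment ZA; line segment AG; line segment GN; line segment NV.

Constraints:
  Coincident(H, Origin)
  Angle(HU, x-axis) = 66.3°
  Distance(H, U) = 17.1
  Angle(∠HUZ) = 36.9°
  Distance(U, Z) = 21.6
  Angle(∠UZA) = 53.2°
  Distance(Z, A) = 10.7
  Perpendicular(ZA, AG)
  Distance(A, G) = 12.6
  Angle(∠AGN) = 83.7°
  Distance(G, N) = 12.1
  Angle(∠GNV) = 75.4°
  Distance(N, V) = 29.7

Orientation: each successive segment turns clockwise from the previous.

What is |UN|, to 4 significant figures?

15.49

H is at the origin; HU runs at 66.3° with length 17.1, so U = (6.873, 15.66). ∠HUZ = 36.9° gives UZ at -76.80° from the x-axis; with |UZ| = 21.6, Z = (11.81, -5.371). ∠UZA = 53.2° gives ZA at 156.4° from the x-axis; with |ZA| = 10.7, A = (2.001, -1.088). ZA is perpendicular to AG, so AG runs at 66.40°; with |AG| = 12.6, G = (7.045, 10.46). ∠AGN = 83.7° gives GN at -29.90° from the x-axis; with |GN| = 12.1, N = (17.53, 4.427). Then |UN| = |N − U| = 15.49.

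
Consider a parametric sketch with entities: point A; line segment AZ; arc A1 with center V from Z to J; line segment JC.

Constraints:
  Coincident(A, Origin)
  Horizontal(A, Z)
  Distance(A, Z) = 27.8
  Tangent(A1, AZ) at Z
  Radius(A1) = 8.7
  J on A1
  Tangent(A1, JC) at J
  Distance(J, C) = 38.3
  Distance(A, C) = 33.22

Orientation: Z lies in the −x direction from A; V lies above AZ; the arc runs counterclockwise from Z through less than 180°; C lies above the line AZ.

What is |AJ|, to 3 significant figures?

21.3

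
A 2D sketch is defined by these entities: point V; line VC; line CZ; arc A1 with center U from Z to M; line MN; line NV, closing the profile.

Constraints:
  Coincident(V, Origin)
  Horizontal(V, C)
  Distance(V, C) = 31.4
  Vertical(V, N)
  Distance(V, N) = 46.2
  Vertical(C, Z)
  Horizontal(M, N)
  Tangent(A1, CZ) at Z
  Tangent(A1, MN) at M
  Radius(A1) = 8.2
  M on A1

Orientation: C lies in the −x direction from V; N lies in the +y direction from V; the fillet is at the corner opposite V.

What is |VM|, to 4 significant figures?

51.70

V is at the origin; VC is horizontal with |VC| = 31.4 and C on the −x side, so C = (-31.40, 0.000). V and N share the same x with |VN| = 46.2 and N on the +y side, so N = (0.000, 46.20). The virtual corner opposite V is at (-31.40, 46.20). Tangency of A1 to CZ means the radius UZ is perpendicular to CZ and A1 meets MN tangentially, so UM is at right angles to MN, with radius 8.2, so the center U sits 8.2 in from both sides at U = (-23.20, 38.00). That places the tangent points at Z = (-31.40, 38.00) on CZ and M = (-23.20, 46.20) on MN. Then |VM| = |M − V| = 51.70.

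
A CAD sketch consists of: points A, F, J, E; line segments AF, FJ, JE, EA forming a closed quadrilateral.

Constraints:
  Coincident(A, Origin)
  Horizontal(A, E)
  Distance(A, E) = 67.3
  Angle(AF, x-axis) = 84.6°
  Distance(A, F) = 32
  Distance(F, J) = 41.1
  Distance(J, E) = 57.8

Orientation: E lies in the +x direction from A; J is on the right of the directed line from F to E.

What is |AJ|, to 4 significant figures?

13.31

A is at the origin; A and E share the same y with |AE| = 67.3 and E in +x, so E = (67.3, 0). AF runs at 84.6° with |AF| = 32.0, so F = (3.011, 31.86). J is determined by |FJ| = 41.1 and |JE| = 57.8 together: it lies at the intersection of circle(F, 41.1) and circle(E, 57.8). With |FE| = 71.75, the foot of the radical line on FE is 24.36 from F and the perpendicular offset is √(41.1² − 24.36²) = 33.10. Taking the right-of-FE solution: J = (10.15, -8.618).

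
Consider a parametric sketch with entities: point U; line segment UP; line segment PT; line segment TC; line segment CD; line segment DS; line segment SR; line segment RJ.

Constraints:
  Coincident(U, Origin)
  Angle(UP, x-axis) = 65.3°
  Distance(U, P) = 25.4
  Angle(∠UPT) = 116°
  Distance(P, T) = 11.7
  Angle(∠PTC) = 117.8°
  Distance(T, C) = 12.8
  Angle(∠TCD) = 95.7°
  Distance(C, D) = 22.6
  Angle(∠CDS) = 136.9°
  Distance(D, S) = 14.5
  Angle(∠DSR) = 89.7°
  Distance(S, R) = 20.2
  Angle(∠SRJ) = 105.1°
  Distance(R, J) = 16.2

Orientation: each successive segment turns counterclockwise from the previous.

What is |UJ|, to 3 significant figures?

27.5

∠DSR = 89.7° gives SR at 49.2° from the x-axis; with |SR| = 20.2, R = (17.1, 12.9). ∠SRJ = 105.1° gives RJ at 124° from the x-axis; with |RJ| = 16.2, J = (7.99, 26.3). Then |UJ| = |J − U| = 27.5.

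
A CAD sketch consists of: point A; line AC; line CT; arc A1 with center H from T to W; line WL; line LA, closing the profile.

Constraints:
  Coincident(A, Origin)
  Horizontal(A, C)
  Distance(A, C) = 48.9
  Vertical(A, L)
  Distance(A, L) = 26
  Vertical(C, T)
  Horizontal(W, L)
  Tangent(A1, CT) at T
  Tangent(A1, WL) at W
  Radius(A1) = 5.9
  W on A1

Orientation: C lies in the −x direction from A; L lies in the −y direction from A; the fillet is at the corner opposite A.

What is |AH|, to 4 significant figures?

47.47

A is at the origin; A and C share the same y with |AC| = 48.9 and C on the −x side, so C = (-48.90, 0.000). A and L share the same x with |AL| = 26.0 and L on the −y side, so L = (0.000, -26.00). The virtual corner opposite A is at (-48.90, -26.00). Since A1 is tangent to CT there, HT ⟂ CT and the tangent condition forces HW to be normal to WL, with radius 5.9, so the center H sits 5.9 in from both sides at H = (-43.00, -20.10). Then |AH| = |H − A| = 47.47.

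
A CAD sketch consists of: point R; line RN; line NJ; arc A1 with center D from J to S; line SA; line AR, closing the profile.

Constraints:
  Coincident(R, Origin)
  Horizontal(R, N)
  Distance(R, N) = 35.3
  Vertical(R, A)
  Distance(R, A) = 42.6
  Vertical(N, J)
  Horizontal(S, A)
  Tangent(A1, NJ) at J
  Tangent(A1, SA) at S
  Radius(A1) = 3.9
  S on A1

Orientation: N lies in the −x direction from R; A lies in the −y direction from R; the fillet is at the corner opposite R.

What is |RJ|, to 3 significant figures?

52.4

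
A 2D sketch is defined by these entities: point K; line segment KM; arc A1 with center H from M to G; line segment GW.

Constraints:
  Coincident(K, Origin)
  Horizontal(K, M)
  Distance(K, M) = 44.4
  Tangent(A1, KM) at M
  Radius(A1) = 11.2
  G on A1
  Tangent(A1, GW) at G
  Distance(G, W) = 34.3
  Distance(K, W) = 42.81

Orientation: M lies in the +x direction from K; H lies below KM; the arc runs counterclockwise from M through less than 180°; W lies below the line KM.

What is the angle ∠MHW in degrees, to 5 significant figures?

137.55°

Checks: |HG| = 11.20 ✓; ∠(HG, GW) = 90.00° ✓; |GW| = 34.30 ✓; |KW| = 42.81 ✓.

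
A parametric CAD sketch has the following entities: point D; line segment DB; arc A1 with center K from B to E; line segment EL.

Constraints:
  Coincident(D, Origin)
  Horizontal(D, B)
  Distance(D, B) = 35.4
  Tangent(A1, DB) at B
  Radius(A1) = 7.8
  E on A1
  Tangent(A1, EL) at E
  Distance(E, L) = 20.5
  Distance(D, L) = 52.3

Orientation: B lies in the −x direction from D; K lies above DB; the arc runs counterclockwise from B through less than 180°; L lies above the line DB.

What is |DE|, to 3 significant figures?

32.7

Checks: |KE| = 7.800 ✓; ∠(KE, EL) = 90.00° ✓; |EL| = 20.50 ✓; |DL| = 52.30 ✓.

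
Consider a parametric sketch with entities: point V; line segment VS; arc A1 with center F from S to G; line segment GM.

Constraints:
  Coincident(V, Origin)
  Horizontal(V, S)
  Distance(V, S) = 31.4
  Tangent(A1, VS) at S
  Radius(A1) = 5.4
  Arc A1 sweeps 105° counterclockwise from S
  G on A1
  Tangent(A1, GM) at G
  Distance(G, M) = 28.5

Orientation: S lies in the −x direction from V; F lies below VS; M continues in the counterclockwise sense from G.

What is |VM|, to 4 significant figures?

45.09

V is at the origin; VS is horizontal with |VS| = 31.4 and S on the −x side, so S = (-31.40, 0.000). The tangent condition forces FS to be normal to VS, so F = S + (0, -5.4) = (-31.40, -5.400). On A1, S sits at bearing 90° from F; a 105° counterclockwise sweep puts G at bearing 195°, so G = F + 5.4·(cos 195°, sin 195°) = (-36.62, -6.798). Tangency of A1 to GM means the radius FG is perpendicular to GM, so GM runs along (−sin 195°, cos 195°); with |GM| = 28.5, M = (-29.24, -34.33). Then |VM| = |M − V| = 45.09.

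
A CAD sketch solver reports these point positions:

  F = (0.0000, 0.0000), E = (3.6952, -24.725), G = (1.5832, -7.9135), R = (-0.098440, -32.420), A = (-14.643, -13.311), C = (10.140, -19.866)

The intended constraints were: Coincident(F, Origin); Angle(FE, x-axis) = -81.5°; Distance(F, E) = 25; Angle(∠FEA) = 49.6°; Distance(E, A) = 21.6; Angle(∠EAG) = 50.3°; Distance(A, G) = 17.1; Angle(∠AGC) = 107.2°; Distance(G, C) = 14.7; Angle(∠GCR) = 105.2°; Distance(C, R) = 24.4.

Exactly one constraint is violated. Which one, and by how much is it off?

Distance(C, R) = 24.4 — off by 8.20.

F = (0.00, 0.00) ✓; FE at -81.50° ✓; |FE| = 25.00 ✓; ∠FEA = 49.60° ✓; |EA| = 21.60 ✓; ∠EAG = 50.30° ✓; |AG| = 17.10 ✓; ∠AGC = 107.2° ✓; |GC| = 14.70 ✓; ∠GCR = 105.2° ✓; |CR| = 16.20 ✗.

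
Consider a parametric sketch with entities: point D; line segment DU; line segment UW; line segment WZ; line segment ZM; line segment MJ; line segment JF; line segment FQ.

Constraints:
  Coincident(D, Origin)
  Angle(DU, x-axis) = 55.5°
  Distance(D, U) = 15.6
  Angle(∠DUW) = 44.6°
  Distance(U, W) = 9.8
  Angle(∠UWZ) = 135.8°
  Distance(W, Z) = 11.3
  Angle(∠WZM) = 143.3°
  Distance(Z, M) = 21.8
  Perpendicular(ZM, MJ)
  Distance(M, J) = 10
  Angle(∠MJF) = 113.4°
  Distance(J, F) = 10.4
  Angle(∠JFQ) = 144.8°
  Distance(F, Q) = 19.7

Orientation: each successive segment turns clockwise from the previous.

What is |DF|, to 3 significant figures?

12.4

D is at the origin; DU runs at 55.5° with length 15.6, so U = (8.84, 12.9). ∠DUW = 44.6° gives UW at -79.9° from the x-axis; with |UW| = 9.8, W = (10.6, 3.21). ∠UWZ = 135.8° gives WZ at -124° from the x-axis; with |WZ| = 11.3, Z = (4.22, -6.15). ∠WZM = 143.3° gives ZM at -161° from the x-axis; with |ZM| = 21.8, M = (-16.4, -13.3). ZM is perpendicular to MJ, so MJ runs at 109°; with |MJ| = 10.0, J = (-19.7, -3.87). ∠MJF = 113.4° gives JF at 42.6° from the x-axis; with |JF| = 10.4, F = (-12.0, 3.17). Then |DF| = |F − D| = 12.4.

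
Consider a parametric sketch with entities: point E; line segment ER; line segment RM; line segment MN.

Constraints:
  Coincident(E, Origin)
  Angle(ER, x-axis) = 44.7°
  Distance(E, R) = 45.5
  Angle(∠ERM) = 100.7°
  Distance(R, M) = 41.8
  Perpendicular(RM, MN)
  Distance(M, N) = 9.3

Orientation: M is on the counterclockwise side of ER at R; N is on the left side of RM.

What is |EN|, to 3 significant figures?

61.5

E is at the origin; ER runs at 44.7° with length 45.5, so R = 45.5·(cos 44.7°, sin 44.7°) = (32.3, 32.0). ∠ERM = 100.7°, so RM runs at 44.7° + (180° − 100.7°) = 124° from the x-axis; with |RM| = 41.8, M = R + 41.8·(cos 124°, sin 124°) = (8.97, 66.7). The perpendicularity gives MN at right angles to RM; with |MN| = 9.3 on the left of RM, N = M + 9.3·(-0.829, -0.559) = (1.26, 61.5). Then |EN| = |N − E| = 61.5.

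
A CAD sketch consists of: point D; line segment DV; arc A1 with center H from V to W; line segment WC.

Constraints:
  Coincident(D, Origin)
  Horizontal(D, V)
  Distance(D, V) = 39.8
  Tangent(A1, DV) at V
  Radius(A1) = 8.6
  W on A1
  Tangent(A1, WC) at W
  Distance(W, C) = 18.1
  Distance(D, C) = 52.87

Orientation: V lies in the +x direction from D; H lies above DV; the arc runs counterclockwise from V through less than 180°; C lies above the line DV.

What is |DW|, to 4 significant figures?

49.32

Checks: D = (0.00, 0.00) ✓; |HW| = 8.600 ✓; ∠(HW, WC) = 90.00° ✓; |WC| = 18.10 ✓; |DC| = 52.87 ✓.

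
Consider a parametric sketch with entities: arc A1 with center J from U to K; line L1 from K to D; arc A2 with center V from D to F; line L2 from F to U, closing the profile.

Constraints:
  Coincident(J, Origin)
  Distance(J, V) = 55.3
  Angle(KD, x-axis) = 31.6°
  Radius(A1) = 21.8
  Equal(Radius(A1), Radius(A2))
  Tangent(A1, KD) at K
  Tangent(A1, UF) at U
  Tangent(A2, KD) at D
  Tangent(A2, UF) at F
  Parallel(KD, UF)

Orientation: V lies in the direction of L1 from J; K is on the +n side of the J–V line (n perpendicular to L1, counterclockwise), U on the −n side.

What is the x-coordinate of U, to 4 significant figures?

11.42

The slot axis is L1's direction at 31.6°, so u = (cos 31.6°, sin 31.6°) = (0.8517, 0.5240) and n = (−sin 31.6°, cos 31.6°) = (-0.5240, 0.8517). J is at the origin and V lies 55.3 along u from J, so V = 55.3·u = (47.10, 28.98). Tangency of A1 to both parallel lines with radius 21.8 puts K and U at J ± 21.8·n: K = (-11.42, 18.57), U = (11.42, -18.57). So U.x = 11.42.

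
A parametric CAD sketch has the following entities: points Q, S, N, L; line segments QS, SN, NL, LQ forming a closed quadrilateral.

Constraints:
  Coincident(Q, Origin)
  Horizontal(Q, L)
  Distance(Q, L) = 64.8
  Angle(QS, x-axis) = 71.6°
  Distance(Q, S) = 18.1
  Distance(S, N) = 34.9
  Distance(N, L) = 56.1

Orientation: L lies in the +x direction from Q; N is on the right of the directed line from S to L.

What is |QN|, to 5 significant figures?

20.692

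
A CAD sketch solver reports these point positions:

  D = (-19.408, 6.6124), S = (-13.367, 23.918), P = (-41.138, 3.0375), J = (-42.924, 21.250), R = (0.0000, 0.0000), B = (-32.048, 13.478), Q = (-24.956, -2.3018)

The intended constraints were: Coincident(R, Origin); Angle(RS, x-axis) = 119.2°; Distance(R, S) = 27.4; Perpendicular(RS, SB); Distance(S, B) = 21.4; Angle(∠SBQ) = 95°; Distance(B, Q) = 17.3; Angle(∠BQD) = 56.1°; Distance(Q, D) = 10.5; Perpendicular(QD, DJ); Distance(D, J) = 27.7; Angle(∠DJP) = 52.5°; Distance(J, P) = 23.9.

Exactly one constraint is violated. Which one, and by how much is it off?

Distance(J, P) = 23.9 — off by 5.60.

R = (0.00, 0.00) ✓; RS at 119.2° ✓; |RS| = 27.40 ✓; ∠(RS, SB) = 90.00° ✓; |SB| = 21.40 ✓; ∠SBQ = 95.00° ✓; |BQ| = 17.30 ✓; ∠BQD = 56.10° ✓; |QD| = 10.50 ✓; ∠(QD, DJ) = 90.00° ✓; |DJ| = 27.70 ✓; ∠DJP = 52.50° ✓; |JP| = 18.30 ✗.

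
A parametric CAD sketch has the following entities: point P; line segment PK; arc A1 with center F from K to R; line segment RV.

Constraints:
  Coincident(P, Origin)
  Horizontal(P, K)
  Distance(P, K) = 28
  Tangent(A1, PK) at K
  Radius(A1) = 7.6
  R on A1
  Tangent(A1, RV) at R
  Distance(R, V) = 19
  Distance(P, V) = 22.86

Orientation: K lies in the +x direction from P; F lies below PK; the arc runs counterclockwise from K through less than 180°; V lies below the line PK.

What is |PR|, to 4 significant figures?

21.84

P is at the origin; PK is horizontal with |PK| = 28.0 and K on the +x side, so K = (28.00, 0.000). The tangent condition forces FK to be normal to PK, so F = K + (0, -7.6) = (28.00, -7.600). Since FR ⟂ RV (tangency), |FV| = √(7.6² + 19.0²) = 20.46 regardless of where R sits on A1. So V lies on both circle(P, 22.86) and circle(F, 20.46); the below-PK intersection is V = (11.53, -19.74). R is the foot of the tangent from V: R = (21.54, -3.594).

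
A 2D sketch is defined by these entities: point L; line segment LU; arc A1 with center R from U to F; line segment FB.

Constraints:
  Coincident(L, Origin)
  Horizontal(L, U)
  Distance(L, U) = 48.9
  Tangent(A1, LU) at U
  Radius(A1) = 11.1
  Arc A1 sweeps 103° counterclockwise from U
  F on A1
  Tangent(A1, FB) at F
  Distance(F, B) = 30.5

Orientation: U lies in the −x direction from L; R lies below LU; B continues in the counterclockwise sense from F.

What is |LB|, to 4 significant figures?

68.34

L is at the origin; L and U share the same y with |LU| = 48.9 and U on the −x side, so U = (-48.90, 0.000). The tangent condition forces RU to be normal to LU, so R = U + (0, -11.1) = (-48.90, -11.10). On A1, U sits at bearing 90° from R; a 103° counterclockwise sweep puts F at bearing 193°, so F = R + 11.1·(cos 193°, sin 193°) = (-59.72, -13.60). The tangent condition forces RF to be normal to FB, so FB runs along (−sin 193°, cos 193°); with |FB| = 30.5, B = (-52.85, -43.32). Then |LB| = |B − L| = 68.34.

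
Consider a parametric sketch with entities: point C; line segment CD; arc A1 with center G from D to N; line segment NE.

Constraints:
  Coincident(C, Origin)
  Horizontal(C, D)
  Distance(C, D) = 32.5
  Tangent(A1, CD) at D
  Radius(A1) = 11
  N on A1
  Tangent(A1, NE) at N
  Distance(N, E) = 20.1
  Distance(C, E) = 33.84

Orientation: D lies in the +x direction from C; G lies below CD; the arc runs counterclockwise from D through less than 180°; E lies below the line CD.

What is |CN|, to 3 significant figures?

23.5

Checks: |GN| = 11.00 ✓; ∠(GN, NE) = 90.00° ✓; |NE| = 20.10 ✓; |CE| = 33.84 ✓.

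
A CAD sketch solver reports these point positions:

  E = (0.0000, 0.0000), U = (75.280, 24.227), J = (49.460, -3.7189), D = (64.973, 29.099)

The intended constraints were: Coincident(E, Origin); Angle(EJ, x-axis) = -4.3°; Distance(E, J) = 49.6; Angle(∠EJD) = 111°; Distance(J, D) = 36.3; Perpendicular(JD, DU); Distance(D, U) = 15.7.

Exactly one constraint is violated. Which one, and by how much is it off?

Distance(D, U) = 15.7 — off by 4.30.

E = (0.00, 0.00) ✓; EJ at -4.300° ✓; |EJ| = 49.60 ✓; ∠EJD = 111.0° ✓; |JD| = 36.30 ✓; ∠(JD, DU) = 90.00° ✓; |DU| = 11.40 ✗.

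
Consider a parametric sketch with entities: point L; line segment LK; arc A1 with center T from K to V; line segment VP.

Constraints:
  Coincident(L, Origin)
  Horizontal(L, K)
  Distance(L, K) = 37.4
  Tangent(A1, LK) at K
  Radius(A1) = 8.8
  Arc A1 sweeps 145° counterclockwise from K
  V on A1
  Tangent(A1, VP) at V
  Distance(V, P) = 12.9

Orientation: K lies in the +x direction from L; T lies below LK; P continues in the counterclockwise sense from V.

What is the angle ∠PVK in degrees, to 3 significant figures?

108°

L is at the origin; LK is horizontal with |LK| = 37.4 and K on the +x side, so K = (37.4, 0.00). The tangent condition forces TK to be normal to LK, so T = K + (0, -8.8) = (37.4, -8.80). On A1, K sits at bearing 90° from T; a 145° counterclockwise sweep puts V at bearing 235°, so V = T + 8.8·(cos 235°, sin 235°) = (32.4, -16.0). A1 meets VP tangentially, so TV is at right angles to VP, so VP runs along (−sin 235°, cos 235°); with |VP| = 12.9, P = (42.9, -23.4). Then cos ∠PVK = VP·VK / (|VP||VK|), giving 108°.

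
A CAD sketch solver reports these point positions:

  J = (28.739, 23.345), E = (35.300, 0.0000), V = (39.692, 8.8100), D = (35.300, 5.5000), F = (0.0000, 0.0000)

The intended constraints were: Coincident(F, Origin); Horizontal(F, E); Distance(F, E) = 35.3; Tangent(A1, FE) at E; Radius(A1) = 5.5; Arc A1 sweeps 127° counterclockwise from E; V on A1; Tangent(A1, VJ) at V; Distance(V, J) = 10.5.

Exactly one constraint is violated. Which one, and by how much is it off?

Distance(V, J) = 10.5 — off by 7.70.

F = (0.00, 0.00) ✓; F.y = 0.00, E.y = 0.00 ✓; |FE| = 35.30 ✓; ∠(DE, EF) = 90.00° ✓; |DE| = 5.500 ✓; bearing(D→V) − bearing(D→E) = 127.0° ✓; |DV| = 5.500 ✓; ∠(DV, VJ) = 90.00° ✓; |VJ| = 18.20 ✗.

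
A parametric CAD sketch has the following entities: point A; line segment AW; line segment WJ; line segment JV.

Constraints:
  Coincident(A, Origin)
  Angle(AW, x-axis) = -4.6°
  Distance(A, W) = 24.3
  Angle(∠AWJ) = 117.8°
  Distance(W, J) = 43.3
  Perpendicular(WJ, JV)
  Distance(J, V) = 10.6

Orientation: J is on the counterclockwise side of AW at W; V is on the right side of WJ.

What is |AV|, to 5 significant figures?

63.363

A is at the origin; AW runs at -4.6° with length 24.3, so W = 24.3·(cos -4.6°, sin -4.6°) = (24.222, -1.9488). ∠AWJ = 117.8°, so WJ runs at -4.6° + (180° − 117.8°) = 57.600° from the x-axis; with |WJ| = 43.3, J = W + 43.3·(cos 57.600°, sin 57.600°) = (47.423, 34.611). WJ ⟂ JV; with |JV| = 10.6 on the right of WJ, V = J + 10.6·(0.84433, -0.53583) = (56.373, 28.931). Then |AV| = |V − A| = 63.363.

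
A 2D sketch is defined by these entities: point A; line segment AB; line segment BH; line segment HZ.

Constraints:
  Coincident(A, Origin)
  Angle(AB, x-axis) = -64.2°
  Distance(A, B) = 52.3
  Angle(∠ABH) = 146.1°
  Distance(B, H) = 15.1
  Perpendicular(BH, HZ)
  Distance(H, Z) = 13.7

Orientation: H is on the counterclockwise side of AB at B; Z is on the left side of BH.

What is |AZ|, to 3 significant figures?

60.5

A is at the origin; AB runs at -64.2° with length 52.3, so B = 52.3·(cos -64.2°, sin -64.2°) = (22.8, -47.1). ∠ABH = 146.1°, so BH runs at -64.2° + (180° − 146.1°) = -30.3° from the x-axis; with |BH| = 15.1, H = B + 15.1·(cos -30.3°, sin -30.3°) = (35.8, -54.7). BH is perpendicular to HZ; with |HZ| = 13.7 on the left of BH, Z = H + 13.7·(0.505, 0.863) = (42.7, -42.9). Then |AZ| = |Z − A| = 60.5.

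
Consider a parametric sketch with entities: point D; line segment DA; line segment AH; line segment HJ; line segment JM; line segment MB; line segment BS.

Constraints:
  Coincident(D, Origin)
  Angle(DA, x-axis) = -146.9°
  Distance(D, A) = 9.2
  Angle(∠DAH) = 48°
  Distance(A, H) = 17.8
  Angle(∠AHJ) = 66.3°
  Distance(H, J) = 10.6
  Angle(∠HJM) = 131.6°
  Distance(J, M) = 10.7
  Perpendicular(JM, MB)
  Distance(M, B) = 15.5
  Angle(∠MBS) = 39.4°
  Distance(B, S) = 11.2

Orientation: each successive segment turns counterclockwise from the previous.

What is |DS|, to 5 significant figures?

3.1505

D is at the origin; DA runs at -146.9° with length 9.2, so A = (-7.7070, -5.0241). ∠DAH = 48.0° gives AH at -14.900° from the x-axis; with |AH| = 17.8, H = (9.4945, -9.6011). ∠AHJ = 66.3° gives HJ at 98.800° from the x-axis; with |HJ| = 10.6, J = (7.8728, 0.87412). ∠HJM = 131.6° gives JM at 147.20° from the x-axis; with |JM| = 10.7, M = (-1.1212, 6.6704). JM is perpendicular to MB, so MB runs at -122.80°; with |MB| = 15.5, B = (-9.5177, -6.3584). ∠MBS = 39.4° gives BS at 17.800° from the x-axis; with |BS| = 11.2, S = (1.1461, -2.9346). Then |DS| = |S − D| = 3.1505.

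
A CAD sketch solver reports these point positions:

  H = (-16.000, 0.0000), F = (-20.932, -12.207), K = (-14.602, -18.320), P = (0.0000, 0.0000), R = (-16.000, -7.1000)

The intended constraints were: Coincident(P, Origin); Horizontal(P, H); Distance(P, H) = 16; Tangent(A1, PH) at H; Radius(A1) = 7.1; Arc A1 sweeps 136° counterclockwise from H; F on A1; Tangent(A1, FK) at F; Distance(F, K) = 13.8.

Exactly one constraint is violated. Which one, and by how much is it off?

Distance(F, K) = 13.8 — off by 5.00.

P = (0.00, 0.00) ✓; P.y = 0.00, H.y = 0.00 ✓; |PH| = 16.00 ✓; ∠(RH, HP) = 90.00° ✓; |RH| = 7.100 ✓; bearing(R→F) − bearing(R→H) = 136.0° ✓; |RF| = 7.100 ✓; ∠(RF, FK) = 90.00° ✓; |FK| = 8.800 ✗.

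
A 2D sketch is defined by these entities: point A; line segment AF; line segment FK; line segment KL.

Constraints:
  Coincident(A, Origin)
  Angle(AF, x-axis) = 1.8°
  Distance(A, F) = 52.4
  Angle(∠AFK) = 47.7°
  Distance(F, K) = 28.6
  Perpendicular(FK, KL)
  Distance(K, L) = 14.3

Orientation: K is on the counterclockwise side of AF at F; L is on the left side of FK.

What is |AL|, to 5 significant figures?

25.349

A is at the origin; AF runs at 1.8° with length 52.4, so F = 52.4·(cos 1.8°, sin 1.8°) = (52.374, 1.6459). ∠AFK = 47.7°, so FK runs at 1.8° + (180° − 47.7°) = 134.10° from the x-axis; with |FK| = 28.6, K = F + 28.6·(cos 134.10°, sin 134.10°) = (32.471, 22.184). The perpendicularity gives KL at right angles to FK; with |KL| = 14.3 on the left of FK, L = K + 14.3·(-0.71813, -0.69591) = (22.202, 12.233). Then |AL| = |L − A| = 25.349.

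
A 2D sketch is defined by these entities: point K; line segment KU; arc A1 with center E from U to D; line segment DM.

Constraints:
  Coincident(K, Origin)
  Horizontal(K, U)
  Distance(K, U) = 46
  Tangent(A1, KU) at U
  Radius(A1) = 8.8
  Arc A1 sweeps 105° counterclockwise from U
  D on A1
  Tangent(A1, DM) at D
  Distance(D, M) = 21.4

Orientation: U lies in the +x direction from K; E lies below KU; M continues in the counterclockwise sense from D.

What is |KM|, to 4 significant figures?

53.48

K is at the origin; KU is horizontal with |KU| = 46.0 and U on the +x side, so U = (46.00, 0.000). A1 meets KU tangentially, so EU is at right angles to KU, so E = U + (0, -8.8) = (46.00, -8.800). On A1, U sits at bearing 90° from E; a 105° counterclockwise sweep puts D at bearing 195°, so D = E + 8.8·(cos 195°, sin 195°) = (37.50, -11.08). Tangency of A1 to DM means the radius ED is perpendicular to DM, so DM runs along (−sin 195°, cos 195°); with |DM| = 21.4, M = (43.04, -31.75). Then |KM| = |M − K| = 53.48.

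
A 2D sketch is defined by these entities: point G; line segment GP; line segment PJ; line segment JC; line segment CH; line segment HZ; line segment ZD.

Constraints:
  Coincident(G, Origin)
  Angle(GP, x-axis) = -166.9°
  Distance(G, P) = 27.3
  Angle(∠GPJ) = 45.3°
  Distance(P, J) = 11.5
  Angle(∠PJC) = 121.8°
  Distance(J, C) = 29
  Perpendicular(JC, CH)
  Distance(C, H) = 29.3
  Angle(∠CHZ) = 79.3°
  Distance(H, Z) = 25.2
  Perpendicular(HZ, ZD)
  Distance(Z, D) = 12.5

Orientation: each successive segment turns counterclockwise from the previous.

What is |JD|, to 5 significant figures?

13.974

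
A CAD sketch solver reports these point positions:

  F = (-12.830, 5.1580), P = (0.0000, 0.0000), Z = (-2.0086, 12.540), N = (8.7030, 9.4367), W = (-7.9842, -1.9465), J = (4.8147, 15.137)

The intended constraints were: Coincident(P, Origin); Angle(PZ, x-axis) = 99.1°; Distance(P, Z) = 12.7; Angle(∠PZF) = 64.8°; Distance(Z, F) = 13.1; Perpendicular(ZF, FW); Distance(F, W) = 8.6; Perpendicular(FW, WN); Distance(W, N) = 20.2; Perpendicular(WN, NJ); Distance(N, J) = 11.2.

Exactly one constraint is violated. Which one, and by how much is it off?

Distance(N, J) = 11.2 — off by 4.30.

P = (0.00, 0.00) ✓; PZ at 99.10° ✓; |PZ| = 12.70 ✓; ∠PZF = 64.80° ✓; |ZF| = 13.10 ✓; ∠(ZF, FW) = 90.00° ✓; |FW| = 8.600 ✓; ∠(FW, WN) = 90.00° ✓; |WN| = 20.20 ✓; ∠(WN, NJ) = 90.00° ✓; |NJ| = 6.900 ✗.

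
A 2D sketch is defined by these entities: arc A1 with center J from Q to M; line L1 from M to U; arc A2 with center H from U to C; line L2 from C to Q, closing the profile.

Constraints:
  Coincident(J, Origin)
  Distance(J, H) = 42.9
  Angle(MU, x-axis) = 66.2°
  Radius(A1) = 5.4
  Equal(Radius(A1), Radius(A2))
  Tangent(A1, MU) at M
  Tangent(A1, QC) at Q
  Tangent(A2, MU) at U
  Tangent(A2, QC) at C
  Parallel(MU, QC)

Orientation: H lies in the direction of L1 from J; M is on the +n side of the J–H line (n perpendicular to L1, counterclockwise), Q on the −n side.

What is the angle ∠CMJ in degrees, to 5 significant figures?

75.870°

The slot axis is L1's direction at 66.2°, so u = (cos 66.2°, sin 66.2°) = (0.40355, 0.91496) and n = (−sin 66.2°, cos 66.2°) = (-0.91496, 0.40355). J is at the origin and H lies 42.9 along u from J, so H = 42.9·u = (17.312, 39.252). Tangency of A1 to both parallel lines with radius 5.4 puts M and Q at J ± 5.4·n: M = (-4.9408, 2.1791), Q = (4.9408, -2.1791). Equal radii place U and C the same way about H: U = H + 5.4·n = (12.371, 41.431), C = H − 5.4·n = (22.253, 37.073). Then cos ∠CMJ = MC·MJ / (|MC||MJ|), giving 75.870°.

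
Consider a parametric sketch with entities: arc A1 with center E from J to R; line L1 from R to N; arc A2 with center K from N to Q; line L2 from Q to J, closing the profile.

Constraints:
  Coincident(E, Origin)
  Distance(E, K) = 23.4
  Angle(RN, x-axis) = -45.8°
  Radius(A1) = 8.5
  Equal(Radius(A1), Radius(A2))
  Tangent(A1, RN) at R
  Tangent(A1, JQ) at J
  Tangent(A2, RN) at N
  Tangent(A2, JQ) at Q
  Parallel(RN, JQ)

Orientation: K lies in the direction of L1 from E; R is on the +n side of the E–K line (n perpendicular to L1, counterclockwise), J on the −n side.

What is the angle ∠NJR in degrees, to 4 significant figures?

54.00°

Tangency of A1 to both parallel lines with radius 8.5 puts R and J at E ± 8.5·n: R = (6.094, 5.926), J = (-6.094, -5.926). Equal radii place N and Q the same way about K: N = K + 8.5·n = (22.41, -10.85), Q = K − 8.5·n = (10.22, -22.70). Then cos ∠NJR = JN·JR / (|JN||JR|), giving 54.00°.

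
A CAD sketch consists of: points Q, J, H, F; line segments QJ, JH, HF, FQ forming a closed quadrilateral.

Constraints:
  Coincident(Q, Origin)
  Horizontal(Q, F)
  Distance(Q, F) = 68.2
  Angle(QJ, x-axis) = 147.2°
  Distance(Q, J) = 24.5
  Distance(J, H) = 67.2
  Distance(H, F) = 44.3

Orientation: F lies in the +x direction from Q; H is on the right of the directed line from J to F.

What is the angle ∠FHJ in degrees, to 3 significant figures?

105°

Q is at the origin; Q and F share the same y with |QF| = 68.2 and F in +x, so F = (68.2, 0). QJ runs at 147.2° with |QJ| = 24.5, so J = (-20.6, 13.3). H is determined by |JH| = 67.2 and |HF| = 44.3 together: it lies at the intersection of circle(J, 67.2) and circle(F, 44.3). With |JF| = 89.8, the foot of the radical line on JF is 59.1 from J and the perpendicular offset is √(67.2² − 59.1²) = 32.0. Taking the right-of-JF solution: H = (33.1, -27.1).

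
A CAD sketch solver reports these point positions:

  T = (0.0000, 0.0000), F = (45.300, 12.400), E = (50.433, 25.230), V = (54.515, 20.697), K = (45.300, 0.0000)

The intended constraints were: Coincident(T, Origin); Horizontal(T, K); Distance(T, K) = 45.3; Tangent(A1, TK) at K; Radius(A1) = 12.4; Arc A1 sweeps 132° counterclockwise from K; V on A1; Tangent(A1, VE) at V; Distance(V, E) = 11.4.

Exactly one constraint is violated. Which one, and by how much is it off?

Distance(V, E) = 11.4 — off by 5.30.

T = (0.00, 0.00) ✓; T.y = 0.00, K.y = 0.00 ✓; |TK| = 45.30 ✓; ∠(FK, KT) = 90.00° ✓; |FK| = 12.40 ✓; bearing(F→V) − bearing(F→K) = 132.0° ✓; |FV| = 12.40 ✓; ∠(FV, VE) = 90.00° ✓; |VE| = 6.100 ✗.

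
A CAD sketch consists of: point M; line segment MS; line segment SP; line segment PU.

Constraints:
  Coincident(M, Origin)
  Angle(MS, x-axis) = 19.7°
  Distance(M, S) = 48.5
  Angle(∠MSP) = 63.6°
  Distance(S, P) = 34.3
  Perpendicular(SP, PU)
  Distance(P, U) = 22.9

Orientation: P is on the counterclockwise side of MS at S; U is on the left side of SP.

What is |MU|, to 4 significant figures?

24.17

M is at the origin; MS runs at 19.7° with length 48.5, so S = 48.5·(cos 19.7°, sin 19.7°) = (45.66, 16.35). ∠MSP = 63.6°, so SP runs at 19.7° + (180° − 63.6°) = 136.1° from the x-axis; with |SP| = 34.3, P = S + 34.3·(cos 136.1°, sin 136.1°) = (20.95, 40.13). The perpendicularity gives PU at right angles to SP; with |PU| = 22.9 on the left of SP, U = P + 22.9·(-0.6934, -0.7206) = (5.068, 23.63). Then |MU| = |U − M| = 24.17.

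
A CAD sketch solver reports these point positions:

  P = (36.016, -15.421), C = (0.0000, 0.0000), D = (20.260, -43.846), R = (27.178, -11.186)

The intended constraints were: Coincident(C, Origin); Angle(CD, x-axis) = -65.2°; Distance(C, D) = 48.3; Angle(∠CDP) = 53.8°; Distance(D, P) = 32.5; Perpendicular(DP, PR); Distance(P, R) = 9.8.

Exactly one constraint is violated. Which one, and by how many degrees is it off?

Perpendicular(DP, PR) — off by 3.40°.

C = (0.00, 0.00) ✓; CD at -65.20° ✓; |CD| = 48.30 ✓; ∠CDP = 53.80° ✓; |DP| = 32.50 ✓; ∠(DP, PR) = 93.40° ✗; |PR| = 9.800 ✓.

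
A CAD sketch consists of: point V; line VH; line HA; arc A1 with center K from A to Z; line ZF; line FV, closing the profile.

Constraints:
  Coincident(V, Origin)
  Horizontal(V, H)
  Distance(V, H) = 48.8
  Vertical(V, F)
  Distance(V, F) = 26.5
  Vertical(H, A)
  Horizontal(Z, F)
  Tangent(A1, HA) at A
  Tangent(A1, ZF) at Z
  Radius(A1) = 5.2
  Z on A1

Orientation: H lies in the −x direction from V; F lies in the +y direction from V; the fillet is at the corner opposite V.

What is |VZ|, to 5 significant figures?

51.022

V is at the origin; VH is horizontal with |VH| = 48.8 and H on the −x side, so H = (-48.800, 0.0000). V and F share the same x with |VF| = 26.5 and F on the +y side, so F = (0.0000, 26.500). The virtual corner opposite V is at (-48.800, 26.500). Since A1 is tangent to HA there, KA ⟂ HA and A1 meets ZF tangentially, so KZ is at right angles to ZF, with radius 5.2, so the center K sits 5.2 in from both sides at K = (-43.600, 21.300). That places the tangent points at A = (-48.800, 21.300) on HA and Z = (-43.600, 26.500) on ZF. Then |VZ| = |Z − V| = 51.022.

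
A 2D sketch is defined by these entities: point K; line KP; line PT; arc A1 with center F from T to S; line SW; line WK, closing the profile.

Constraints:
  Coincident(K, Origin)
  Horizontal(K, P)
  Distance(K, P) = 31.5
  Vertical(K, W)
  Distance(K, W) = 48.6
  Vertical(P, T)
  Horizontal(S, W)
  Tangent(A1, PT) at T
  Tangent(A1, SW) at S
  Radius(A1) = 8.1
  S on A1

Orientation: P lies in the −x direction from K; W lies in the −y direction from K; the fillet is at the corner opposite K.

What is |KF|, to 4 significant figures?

46.77

K is at the origin; K and P share the same y with |KP| = 31.5 and P on the −x side, so P = (-31.50, 0.000). K and W share the same x with |KW| = 48.6 and W on the −y side, so W = (0.000, -48.60). The virtual corner opposite K is at (-31.50, -48.60). Since A1 is tangent to PT there, FT ⟂ PT and tangency of A1 to SW means the radius FS is perpendicular to SW, with radius 8.1, so the center F sits 8.1 in from both sides at F = (-23.40, -40.50). Then |KF| = |F − K| = 46.77.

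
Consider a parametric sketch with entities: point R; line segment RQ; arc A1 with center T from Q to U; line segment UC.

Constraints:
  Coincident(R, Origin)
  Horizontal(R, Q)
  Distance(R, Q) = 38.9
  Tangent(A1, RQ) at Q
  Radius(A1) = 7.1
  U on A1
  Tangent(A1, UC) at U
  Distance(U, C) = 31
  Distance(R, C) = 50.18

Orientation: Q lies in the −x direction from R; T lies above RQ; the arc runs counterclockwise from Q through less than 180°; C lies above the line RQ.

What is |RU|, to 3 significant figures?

32.6

Checks: R = (0.00, 0.00) ✓; |TU| = 7.100 ✓; ∠(TU, UC) = 90.00° ✓; |UC| = 31.00 ✓; |RC| = 50.18 ✓.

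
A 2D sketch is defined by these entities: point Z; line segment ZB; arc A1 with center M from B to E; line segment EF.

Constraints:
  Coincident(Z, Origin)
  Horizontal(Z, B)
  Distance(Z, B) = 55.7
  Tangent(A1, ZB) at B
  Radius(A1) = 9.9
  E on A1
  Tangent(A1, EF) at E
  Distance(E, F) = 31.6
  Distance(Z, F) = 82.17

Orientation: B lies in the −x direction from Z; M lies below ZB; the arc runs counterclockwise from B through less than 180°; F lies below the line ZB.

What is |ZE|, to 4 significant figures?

65.77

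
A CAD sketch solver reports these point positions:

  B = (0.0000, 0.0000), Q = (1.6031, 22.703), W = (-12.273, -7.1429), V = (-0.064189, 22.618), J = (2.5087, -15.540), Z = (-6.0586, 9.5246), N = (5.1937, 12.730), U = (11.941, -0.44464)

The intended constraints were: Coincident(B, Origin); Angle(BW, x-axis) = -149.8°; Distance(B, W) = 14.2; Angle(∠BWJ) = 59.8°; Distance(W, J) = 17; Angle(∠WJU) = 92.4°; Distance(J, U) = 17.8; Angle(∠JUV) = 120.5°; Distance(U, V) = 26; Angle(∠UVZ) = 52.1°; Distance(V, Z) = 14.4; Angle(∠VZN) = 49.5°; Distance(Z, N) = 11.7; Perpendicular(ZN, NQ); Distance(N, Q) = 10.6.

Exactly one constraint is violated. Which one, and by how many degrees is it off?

Perpendicular(ZN, NQ) — off by 3.90°.

B = (0.00, 0.00) ✓; BW at -149.8° ✓; |BW| = 14.20 ✓; ∠BWJ = 59.80° ✓; |WJ| = 17.00 ✓; ∠WJU = 92.40° ✓; |JU| = 17.80 ✓; ∠JUV = 120.5° ✓; |UV| = 26.00 ✓; ∠UVZ = 52.10° ✓; |VZ| = 14.40 ✓; ∠VZN = 49.50° ✓; |ZN| = 11.70 ✓; ∠(ZN, NQ) = 93.90° ✗; |NQ| = 10.60 ✓.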